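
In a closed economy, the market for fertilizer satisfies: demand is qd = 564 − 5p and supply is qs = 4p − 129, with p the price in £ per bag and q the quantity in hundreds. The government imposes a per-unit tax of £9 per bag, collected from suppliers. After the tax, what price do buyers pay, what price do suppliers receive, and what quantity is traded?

Buyers pay £81; suppliers receive £72; quantity = 159.

Before the tax: set 564 − 5p = 4p − 129 → p* = £77, q* = 179.
With the tax collected from suppliers, supply shifts: qs = 4(p − 9) − 129.
Solving gives q = 159 with buyers paying £81 and suppliers receiving £72 (the £9 wedge).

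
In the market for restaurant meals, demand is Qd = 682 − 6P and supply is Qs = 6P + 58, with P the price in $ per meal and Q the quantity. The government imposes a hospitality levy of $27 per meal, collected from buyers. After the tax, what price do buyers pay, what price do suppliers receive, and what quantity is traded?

Buyers pay $65.5; suppliers receive $38.5; quantity = 289.

Without the tax, 682 − 6P = 6P + 58 gives 12P = 624, so P* = $52 and Q* = 370.
With the tax collected from buyers, demand (in seller-price terms) shifts: Qd = 682 − 6(P + 27).
New equilibrium: buyers pay $65.5, suppliers receive $38.5, Q = 289. (Wedge: Pb − Ps = 27.)
The less price-elastic side of the market bears the larger share of a per-unit tax.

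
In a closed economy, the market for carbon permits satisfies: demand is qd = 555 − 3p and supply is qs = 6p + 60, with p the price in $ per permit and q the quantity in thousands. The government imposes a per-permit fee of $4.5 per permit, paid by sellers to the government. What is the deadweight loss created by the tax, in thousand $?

Deadweight loss = $20.25 thousand.

Before the tax: set 555 − 3p = 6p + 60 → p* = $55, q* = 390.
With the tax collected from sellers, supply shifts: qs = 6(p − 4.5) + 60.
Solving gives q = 381 with buyers paying $58 and sellers receiving $53.5 (the $4.5 wedge).
Quantity falls by |ΔQ| = |390 − 381| = 9.
DWL = ½ · t · |ΔQ| = ½ · 4.5 · 9 = $20.25.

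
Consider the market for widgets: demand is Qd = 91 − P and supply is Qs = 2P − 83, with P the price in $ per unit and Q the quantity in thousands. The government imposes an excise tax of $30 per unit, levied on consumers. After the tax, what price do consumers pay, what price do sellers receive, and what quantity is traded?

Before the tax: set 91 − P = 2P − 83 → P* = $58, Q* = 33.
With the tax collected from consumers, demand (in seller-price terms) shifts: Qd = 91 − (P + 30).
New equilibrium: consumers pay $78, sellers receive $48, Q = 13. (Wedge: Pb − Ps = 30.)

Consumers pay $78; sellers receive $48; quantity = 13.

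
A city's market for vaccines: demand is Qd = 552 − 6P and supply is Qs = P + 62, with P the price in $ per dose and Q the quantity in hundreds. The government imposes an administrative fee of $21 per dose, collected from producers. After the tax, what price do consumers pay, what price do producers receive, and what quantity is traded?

Consumers pay $73; producers receive $52; quantity = 114.

Before the tax: set 552 − 6P = P + 62 → P* = $70, Q* = 132.
With the tax collected from producers, supply shifts: Qs = (P − 21) + 62.
New equilibrium: consumers pay $73, producers receive $52, Q = 114. (Wedge: Pb − Ps = 21.)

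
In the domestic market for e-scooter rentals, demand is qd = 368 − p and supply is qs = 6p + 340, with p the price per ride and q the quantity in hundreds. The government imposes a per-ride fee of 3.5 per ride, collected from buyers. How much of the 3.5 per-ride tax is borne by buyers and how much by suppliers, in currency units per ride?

Before the tax: set 368 − p = 6p + 340 → p* = 4, q* = 364.
With the tax collected from buyers, demand (in seller-price terms) shifts: qd = 368 − (p + 3.5).
Solving gives q = 361 with buyers paying 7 and suppliers receiving 3.5 (the 3.5 wedge).
Burden on buyers: 3; on suppliers: 0.5. (They sum to 3.5.)
The less price-elastic side of the market bears the larger share of a per-unit tax.

Buyers bear 3 per ride; suppliers bear 0.5 per ride.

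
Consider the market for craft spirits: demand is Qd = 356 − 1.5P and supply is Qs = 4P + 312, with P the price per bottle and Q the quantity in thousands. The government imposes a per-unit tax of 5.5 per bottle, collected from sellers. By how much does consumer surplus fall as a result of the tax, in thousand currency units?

Consumer surplus falls by 1364 thousand.

Without the tax, 356 − 1.5P = 4P + 312 gives 5.5P = 44, so P* = 8 and Q* = 344.
With the tax collected from sellers, supply shifts: Qs = 4(P − 5.5) + 312.
Solving gives Q = 338 with buyers paying 12 and sellers receiving 6.5 (the 5.5 wedge).
ΔCS is the trapezoid between Q = 338 and Q = 344 of height 4: ½ · (344 + 338) · 4 = 1364.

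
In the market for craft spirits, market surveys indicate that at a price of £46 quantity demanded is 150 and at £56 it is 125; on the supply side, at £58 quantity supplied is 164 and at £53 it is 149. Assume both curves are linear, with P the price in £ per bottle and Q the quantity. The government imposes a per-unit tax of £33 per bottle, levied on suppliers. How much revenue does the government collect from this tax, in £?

Tax revenue = £3135.

Demand slope: (125 − 150)/(56 − 46) = -2.5, so Qd = 265 − 2.5P.
Supply slope: (149 − 164)/(53 − 58) = 3, so Qs = 3P − 10.
Without the tax, 265 − 2.5P = 3P − 10 gives 5.5P = 275, so P* = £50 and Q* = 140.
With the tax collected from suppliers, supply shifts: Qs = 3(P − 33) − 10.
New equilibrium: consumers pay £68, suppliers receive £35, Q = 95. (Wedge: Pb − Ps = 33.)
Revenue = t · Q = 33 · 95 = £3135.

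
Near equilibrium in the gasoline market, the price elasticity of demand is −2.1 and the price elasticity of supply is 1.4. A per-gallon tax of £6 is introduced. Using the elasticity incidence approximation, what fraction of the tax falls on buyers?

Incidence ratio: buyers' share ≈ εs / (εs + |εd|) = 1.4 / (1.4 + 2.1) = 0.4.
Supply is the less elastic side, so buyers bear the smaller share.

Buyers' share ≈ 0.4.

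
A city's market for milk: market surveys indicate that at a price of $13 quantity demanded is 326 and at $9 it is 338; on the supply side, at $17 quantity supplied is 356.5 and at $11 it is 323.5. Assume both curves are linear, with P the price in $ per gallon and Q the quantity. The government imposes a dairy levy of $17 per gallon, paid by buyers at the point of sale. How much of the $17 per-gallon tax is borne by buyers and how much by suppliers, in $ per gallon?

Buyers bear $11 per gallon; suppliers bear $6 per gallon.

Demand slope: (338 − 326)/(9 − 13) = -3, so Qd = 365 − 3P.
Supply slope: (323.5 − 356.5)/(11 − 17) = 5.5, so Qs = 5.5P + 263.
Without the tax, 365 − 3P = 5.5P + 263 gives 8.5P = 102, so P* = $12 and Q* = 329.
With the tax collected from buyers, demand (in seller-price terms) shifts: Qd = 365 − 3(P + 17).
Solving gives Q = 296 with buyers paying $23 and suppliers receiving $6 (the $17 wedge).
Burden on buyers: $11; on suppliers: $6. (They sum to $17.)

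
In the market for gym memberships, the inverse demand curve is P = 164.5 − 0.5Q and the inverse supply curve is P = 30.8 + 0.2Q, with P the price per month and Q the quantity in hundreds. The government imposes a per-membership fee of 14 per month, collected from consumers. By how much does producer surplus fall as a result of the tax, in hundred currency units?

Producer surplus falls by 724 hundred.

Inverting to Q(P) form: Qd = 329 − 2P; Qs = 5P − 154.
Without the tax, 329 − 2P = 5P − 154 gives 7P = 483, so P* = 69 and Q* = 191.
With the tax collected from consumers, demand (in seller-price terms) shifts: Qd = 329 − 2(P + 14).
Solving gives Q = 171 with consumers paying 79 and sellers receiving 65 (the 14 wedge).
ΔPS is the trapezoid between Q = 171 and Q = 191 of height 4: ½ · (191 + 171) · 4 = 724.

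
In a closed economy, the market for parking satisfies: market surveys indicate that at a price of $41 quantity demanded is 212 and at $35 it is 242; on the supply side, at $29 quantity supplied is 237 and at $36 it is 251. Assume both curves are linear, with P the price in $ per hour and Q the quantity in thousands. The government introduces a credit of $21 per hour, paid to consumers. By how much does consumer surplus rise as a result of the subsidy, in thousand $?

Demand slope: (242 − 212)/(35 − 41) = -5, so Qd = 417 − 5P.
Supply slope: (251 − 237)/(36 − 29) = 2, so Qs = 2P + 179.
Without the subsidy, 417 − 5P = 2P + 179 gives 7P = 238, so P* = $34 and Q* = 247.
With a per-unit subsidy paid to consumers, each effectively pays P − 21, so demand becomes Qd = 417 − 5(P − 21).
New equilibrium: consumers pay $28, producers receive $49, Q = 277. (Wedge: Pb − Ps = −21.)
ΔCS is the trapezoid between Q = 277 and Q = 247 of height $6: ½ · (247 + 277) · 6 = $1572.

Consumer surplus rises by $1572 thousand.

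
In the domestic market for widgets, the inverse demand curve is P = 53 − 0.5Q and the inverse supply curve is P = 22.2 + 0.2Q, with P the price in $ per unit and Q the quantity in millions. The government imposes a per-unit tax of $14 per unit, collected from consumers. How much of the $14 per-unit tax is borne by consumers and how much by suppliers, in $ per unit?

Consumers bear $10 per unit; suppliers bear $4 per unit.

Inverting to Q(P) form: Qd = 106 − 2P; Qs = 5P − 111.
Without the tax, 106 − 2P = 5P − 111 gives 7P = 217, so P* = $31 and Q* = 44.
With the tax collected from consumers, demand (in seller-price terms) shifts: Qd = 106 − 2(P + 14).
New equilibrium: consumers pay $41, suppliers receive $27, Q = 24. (Wedge: Pb − Ps = 14.)
Burden on consumers: $10; on suppliers: $4. (They sum to $14.)
The less price-elastic side of the market bears the larger share of a per-unit tax.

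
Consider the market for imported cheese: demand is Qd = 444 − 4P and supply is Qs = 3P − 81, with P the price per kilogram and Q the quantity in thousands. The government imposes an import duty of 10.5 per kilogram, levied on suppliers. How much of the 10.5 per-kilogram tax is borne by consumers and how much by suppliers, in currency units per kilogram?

Before the tax: set 444 − 4P = 3P − 81 → P* = 75, Q* = 144.
With the tax collected from suppliers, supply shifts: Qs = 3(P − 10.5) − 81.
Solving gives Q = 126 with consumers paying 79.5 and suppliers receiving 69 (the 10.5 wedge).
Burden on consumers: 4.5; on suppliers: 6. (They sum to 10.5.)
The less price-elastic side of the market bears the larger share of a per-unit tax.

Consumers bear 4.5 per kilogram; suppliers bear 6 per kilogram.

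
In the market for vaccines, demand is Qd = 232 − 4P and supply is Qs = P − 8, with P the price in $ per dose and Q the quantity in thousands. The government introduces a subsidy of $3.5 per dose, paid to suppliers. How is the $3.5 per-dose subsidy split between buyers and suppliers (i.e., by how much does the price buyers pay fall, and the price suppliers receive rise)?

Buyers gain $0.7 per dose; suppliers gain $2.8 per dose.

Without the subsidy, 232 − 4P = P − 8 gives 5P = 240, so P* = $48 and Q* = 40.
With a per-unit subsidy paid to suppliers, each receives P + 3.5 per unit sold, so supply becomes Qs = (P + 3.5) − 8.
Solving gives Q = 42.8 with buyers paying $47.3 and suppliers receiving $50.8 (the $3.5 wedge).
Gain to buyers: $0.7; to suppliers: $2.8. (They sum to $3.5.)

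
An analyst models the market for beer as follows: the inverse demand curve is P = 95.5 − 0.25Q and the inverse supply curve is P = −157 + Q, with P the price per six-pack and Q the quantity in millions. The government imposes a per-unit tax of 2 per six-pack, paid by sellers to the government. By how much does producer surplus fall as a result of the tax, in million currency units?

Inverting to Q(P) form: Qd = 382 − 4P; Qs = P + 157.
Without the tax, 382 − 4P = P + 157 gives 5P = 225, so P* = 45 and Q* = 202.
With the tax collected from sellers, supply shifts: Qs = (P − 2) + 157.
New equilibrium: buyers pay 45.4, sellers receive 43.4, Q = 200.4. (Wedge: Pb − Ps = 2.)
ΔPS is the trapezoid between Q = 200.4 and Q = 202 of height 1.6: ½ · (202 + 200.4) · 1.6 = 321.92.

Producer surplus falls by 321.92 million.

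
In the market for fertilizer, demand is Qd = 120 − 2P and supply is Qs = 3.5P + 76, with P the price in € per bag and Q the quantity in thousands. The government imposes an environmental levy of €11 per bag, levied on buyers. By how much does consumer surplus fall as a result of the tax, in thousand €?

Before the tax: set 120 − 2P = 3.5P + 76 → P* = €8, Q* = 104.
With the tax collected from buyers, demand (in seller-price terms) shifts: Qd = 120 − 2(P + 11).
New equilibrium: buyers pay €15, suppliers receive €4, Q = 90. (Wedge: Pb − Ps = 11.)
ΔCS is the trapezoid between Q = 90 and Q = 104 of height €7: ½ · (104 + 90) · 7 = €679.

Consumer surplus falls by €679 thousand.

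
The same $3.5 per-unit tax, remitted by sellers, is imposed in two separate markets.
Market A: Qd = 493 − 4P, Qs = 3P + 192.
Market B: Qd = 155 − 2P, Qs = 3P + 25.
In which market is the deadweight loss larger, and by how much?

Market A, by $3.15.

Market A: pre-tax P* = $43, Q* = 321; post-tax Q = 315; deadweight loss = $10.5.
Market B: pre-tax P* = $26, Q* = 103; post-tax Q = 98.8; deadweight loss = $7.35.
Difference: $10.5 vs $7.35 → market A is larger by $3.15.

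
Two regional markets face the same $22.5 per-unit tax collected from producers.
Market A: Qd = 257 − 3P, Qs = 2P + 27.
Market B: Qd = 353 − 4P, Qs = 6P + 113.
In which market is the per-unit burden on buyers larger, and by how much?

Market A: pre-tax P* = $46, Q* = 119; post-tax Q = 92; per-unit burden on buyers = $9.
Market B: pre-tax P* = $24, Q* = 257; post-tax Q = 203; per-unit burden on buyers = $13.5.
Difference: $9 vs $13.5 → market B is larger by $4.5.

Market B, by $4.5.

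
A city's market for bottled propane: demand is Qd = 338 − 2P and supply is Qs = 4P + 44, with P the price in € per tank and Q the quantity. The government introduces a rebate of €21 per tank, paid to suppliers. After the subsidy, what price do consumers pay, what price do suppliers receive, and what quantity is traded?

Before the subsidy: set 338 − 2P = 4P + 44 → P* = €49, Q* = 240.
With a per-unit subsidy paid to suppliers, each receives P + 21 per unit sold, so supply becomes Qs = 4(P + 21) + 44.
Solving gives Q = 268 with consumers paying €35 and suppliers receiving €56 (the €21 wedge).

Consumers pay €35; suppliers receive €56; quantity = 268.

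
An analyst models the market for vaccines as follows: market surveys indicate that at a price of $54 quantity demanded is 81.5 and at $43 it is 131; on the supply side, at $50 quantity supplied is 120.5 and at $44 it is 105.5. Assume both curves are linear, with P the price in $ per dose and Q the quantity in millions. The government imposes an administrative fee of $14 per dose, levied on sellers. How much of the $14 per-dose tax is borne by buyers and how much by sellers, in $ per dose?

Buyers bear $5 per dose; sellers bear $9 per dose.

Demand slope: (131 − 81.5)/(43 − 54) = -4.5, so Qd = 324.5 − 4.5P.
Supply slope: (105.5 − 120.5)/(44 − 50) = 2.5, so Qs = 2.5P − 4.5.
Without the tax, 324.5 − 4.5P = 2.5P − 4.5 gives 7P = 329, so P* = $47 and Q* = 113.
With the tax collected from sellers, supply shifts: Qs = 2.5(P − 14) − 4.5.
Solving gives Q = 90.5 with buyers paying $52 and sellers receiving $38 (the $14 wedge).
Burden on buyers: $5; on sellers: $9. (They sum to $14.)
The less price-elastic side of the market bears the larger share of a per-unit tax.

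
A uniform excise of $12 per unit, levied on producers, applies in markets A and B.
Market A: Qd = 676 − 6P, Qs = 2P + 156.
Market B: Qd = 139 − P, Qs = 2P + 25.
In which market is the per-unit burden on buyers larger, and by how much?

Market B, by $5.

Market A: pre-tax P* = $65, Q* = 286; post-tax Q = 268; per-unit burden on buyers = $3.
Market B: pre-tax P* = $38, Q* = 101; post-tax Q = 93; per-unit burden on buyers = $8.
Difference: $3 vs $8 → market B is larger by $5.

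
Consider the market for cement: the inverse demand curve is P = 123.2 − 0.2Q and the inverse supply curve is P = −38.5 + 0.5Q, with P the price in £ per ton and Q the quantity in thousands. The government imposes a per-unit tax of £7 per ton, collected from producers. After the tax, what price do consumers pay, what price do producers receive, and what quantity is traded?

Rewrite in direct form: Qd = 616 − 5P and Qs = 2P + 77.
Before the tax: set 616 − 5P = 2P + 77 → P* = £77, Q* = 231.
With the tax collected from producers, supply shifts: Qs = 2(P − 7) + 77.
Solving gives Q = 221 with consumers paying £79 and producers receiving £72 (the £7 wedge).

Consumers pay £79; producers receive £72; quantity = 221.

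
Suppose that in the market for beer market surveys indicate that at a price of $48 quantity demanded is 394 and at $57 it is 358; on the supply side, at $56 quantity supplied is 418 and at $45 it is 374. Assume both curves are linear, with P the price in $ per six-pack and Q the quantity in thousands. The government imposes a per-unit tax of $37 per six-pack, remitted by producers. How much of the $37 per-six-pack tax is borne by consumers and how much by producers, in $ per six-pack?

Demand slope: (358 − 394)/(57 − 48) = -4, so Qd = 586 − 4P.
Supply slope: (374 − 418)/(45 − 56) = 4, so Qs = 4P + 194.
Before the tax: set 586 − 4P = 4P + 194 → P* = $49, Q* = 390.
With the tax collected from producers, supply shifts: Qs = 4(P − 37) + 194.
New equilibrium: consumers pay $67.5, producers receive $30.5, Q = 316. (Wedge: Pb − Ps = 37.)
Burden on consumers: $18.5; on producers: $18.5. (They sum to $37.)
The less price-elastic side of the market bears the larger share of a per-unit tax.

Consumers bear $18.5 per six-pack; producers bear $18.5 per six-pack.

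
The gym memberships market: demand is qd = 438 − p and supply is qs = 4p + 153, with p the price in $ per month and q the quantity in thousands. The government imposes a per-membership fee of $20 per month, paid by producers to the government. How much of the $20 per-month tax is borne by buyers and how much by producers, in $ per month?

Without the tax, 438 − p = 4p + 153 gives 5p = 285, so p* = $57 and q* = 381.
With the tax collected from producers, supply shifts: qs = 4(p − 20) + 153.
New equilibrium: buyers pay $73, producers receive $53, q = 365. (Wedge: pb − ps = 20.)
Burden on buyers: $16; on producers: $4. (They sum to $20.)

Buyers bear $16 per month; producers bear $4 per month.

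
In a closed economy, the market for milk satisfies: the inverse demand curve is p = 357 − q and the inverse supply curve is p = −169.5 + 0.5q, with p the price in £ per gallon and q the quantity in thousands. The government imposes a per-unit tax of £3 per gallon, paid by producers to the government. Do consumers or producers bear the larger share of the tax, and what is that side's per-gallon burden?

Consumers bear the larger share: £2 per gallon.

Rewrite in direct form: qd = 357 − p and qs = 2p + 339.
Before the tax: set 357 − p = 2p + 339 → p* = £6, q* = 351.
With the tax collected from producers, supply shifts: qs = 2(p − 3) + 339.
Solving gives q = 349 with consumers paying £8 and producers receiving £5 (the £3 wedge).
Per-gallon burden: consumers £2, producers £1.
Consumers take the larger share because demand is less price-elastic here (demand slope 1 vs supply slope 2).
The less price-elastic side of the market bears the larger share of a per-unit tax.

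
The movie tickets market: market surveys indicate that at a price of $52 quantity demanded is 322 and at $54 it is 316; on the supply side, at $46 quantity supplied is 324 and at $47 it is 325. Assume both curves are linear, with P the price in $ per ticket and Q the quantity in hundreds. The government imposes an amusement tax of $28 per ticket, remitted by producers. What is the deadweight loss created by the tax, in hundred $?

Demand slope: (316 − 322)/(54 − 52) = -3, so Qd = 478 − 3P.
Supply slope: (325 − 324)/(47 − 46) = 1, so Qs = P + 278.
Before the tax: set 478 − 3P = P + 278 → P* = $50, Q* = 328.
With the tax collected from producers, supply shifts: Qs = (P − 28) + 278.
Solving gives Q = 307 with consumers paying $57 and producers receiving $29 (the $28 wedge).
Quantity falls by |ΔQ| = |328 − 307| = 21.
DWL = ½ · t · |ΔQ| = ½ · 28 · 21 = $294.

Deadweight loss = $294 hundred.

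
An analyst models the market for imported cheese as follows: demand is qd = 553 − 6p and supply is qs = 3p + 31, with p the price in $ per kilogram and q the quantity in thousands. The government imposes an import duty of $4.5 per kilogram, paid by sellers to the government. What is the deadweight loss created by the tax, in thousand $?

Before the tax: set 553 − 6p = 3p + 31 → p* = $58, q* = 205.
With the tax collected from sellers, supply shifts: qs = 3(p − 4.5) + 31.
Solving gives q = 196 with consumers paying $59.5 and sellers receiving $55 (the $4.5 wedge).
Quantity falls by |ΔQ| = |205 − 196| = 9.
DWL = ½ · t · |ΔQ| = ½ · 4.5 · 9 = $20.25.

Deadweight loss = $20.25 thousand.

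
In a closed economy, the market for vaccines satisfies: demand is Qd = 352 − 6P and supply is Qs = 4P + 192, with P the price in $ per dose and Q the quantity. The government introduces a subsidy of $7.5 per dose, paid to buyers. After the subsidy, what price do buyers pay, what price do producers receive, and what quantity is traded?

Buyers pay $13; producers receive $20.5; quantity = 274.

Before the subsidy: set 352 − 6P = 4P + 192 → P* = $16, Q* = 256.
With a per-unit subsidy paid to buyers, each effectively pays P − 7.5, so demand becomes Qd = 352 − 6(P − 7.5).
Solving gives Q = 274 with buyers paying $13 and producers receiving $20.5 (the $7.5 wedge).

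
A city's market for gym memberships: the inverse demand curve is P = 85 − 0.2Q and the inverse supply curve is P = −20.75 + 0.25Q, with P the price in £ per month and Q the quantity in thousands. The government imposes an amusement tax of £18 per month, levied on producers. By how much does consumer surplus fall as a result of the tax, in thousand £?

Rewrite in direct form: Qd = 425 − 5P and Qs = 4P + 83.
Without the tax, 425 − 5P = 4P + 83 gives 9P = 342, so P* = £38 and Q* = 235.
With the tax collected from producers, supply shifts: Qs = 4(P − 18) + 83.
Solving gives Q = 195 with buyers paying £46 and producers receiving £28 (the £18 wedge).
ΔCS is the trapezoid between Q = 195 and Q = 235 of height £8: ½ · (235 + 195) · 8 = £1720.

Consumer surplus falls by £1720 thousand.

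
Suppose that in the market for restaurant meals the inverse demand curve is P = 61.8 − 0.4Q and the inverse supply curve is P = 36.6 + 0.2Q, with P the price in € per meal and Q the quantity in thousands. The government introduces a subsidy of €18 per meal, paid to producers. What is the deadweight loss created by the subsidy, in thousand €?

Deadweight loss = €270 thousand.

Inverting to Q(P) form: Qd = 154.5 − 2.5P; Qs = 5P − 183.
Before the subsidy: set 154.5 − 2.5P = 5P − 183 → P* = €45, Q* = 42.
With a per-unit subsidy paid to producers, each receives P + 18 per unit sold, so supply becomes Qs = 5(P + 18) − 183.
Solving gives Q = 72 with buyers paying €33 and producers receiving €51 (the €18 wedge).
Quantity rises by |ΔQ| = |42 − 72| = 30.
DWL = ½ · t · |ΔQ| = ½ · 18 · 30 = €270.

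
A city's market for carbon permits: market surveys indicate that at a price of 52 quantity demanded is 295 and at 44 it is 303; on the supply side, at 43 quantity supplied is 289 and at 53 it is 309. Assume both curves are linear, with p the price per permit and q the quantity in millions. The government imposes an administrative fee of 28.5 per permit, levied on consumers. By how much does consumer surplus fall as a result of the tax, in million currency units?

Demand slope: (303 − 295)/(44 − 52) = -1, so qd = 347 − p.
Supply slope: (309 − 289)/(53 − 43) = 2, so qs = 2p + 203.
Without the tax, 347 − p = 2p + 203 gives 3p = 144, so p* = 48 and q* = 299.
With the tax collected from consumers, demand (in seller-price terms) shifts: qd = 347 − (p + 28.5).
Solving gives q = 280 with consumers paying 67 and suppliers receiving 38.5 (the 28.5 wedge).
ΔCS is the trapezoid between Q = 280 and Q = 299 of height 19: ½ · (299 + 280) · 19 = 5500.5.

Consumer surplus falls by 5500.5 million.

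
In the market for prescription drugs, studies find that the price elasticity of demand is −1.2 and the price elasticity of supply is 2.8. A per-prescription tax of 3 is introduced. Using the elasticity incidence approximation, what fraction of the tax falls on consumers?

Incidence ratio: consumers' share ≈ εs / (εs + |εd|) = 2.8 / (2.8 + 1.2) = 0.7.
Supply is the more elastic side, so consumers bear the larger share.

Consumers' share ≈ 0.7.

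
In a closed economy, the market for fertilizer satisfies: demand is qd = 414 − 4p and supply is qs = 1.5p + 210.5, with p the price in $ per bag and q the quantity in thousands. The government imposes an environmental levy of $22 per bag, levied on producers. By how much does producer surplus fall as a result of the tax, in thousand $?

Without the tax, 414 − 4p = 1.5p + 210.5 gives 5.5p = 203.5, so p* = $37 and q* = 266.
With the tax collected from producers, supply shifts: qs = 1.5(p − 22) + 210.5.
New equilibrium: consumers pay $43, producers receive $21, q = 242. (Wedge: pb − ps = 22.)
ΔPS is the trapezoid between Q = 242 and Q = 266 of height $16: ½ · (266 + 242) · 16 = $4064.

Producer surplus falls by $4064 thousand.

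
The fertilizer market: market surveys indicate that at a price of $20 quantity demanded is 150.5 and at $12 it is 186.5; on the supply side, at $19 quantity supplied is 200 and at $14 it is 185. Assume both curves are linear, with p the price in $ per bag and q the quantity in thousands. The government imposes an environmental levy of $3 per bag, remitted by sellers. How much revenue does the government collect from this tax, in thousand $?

Tax revenue = $529.8 thousand.

Demand slope: (186.5 − 150.5)/(12 − 20) = -4.5, so qd = 240.5 − 4.5p.
Supply slope: (185 − 200)/(14 − 19) = 3, so qs = 3p + 143.
Before the tax: set 240.5 − 4.5p = 3p + 143 → p* = $13, q* = 182.
With the tax collected from sellers, supply shifts: qs = 3(p − 3) + 143.
Solving gives q = 176.6 with buyers paying $14.2 and sellers receiving $11.2 (the $3 wedge).
Revenue = t · Q = 3 · 176.6 = $529.8.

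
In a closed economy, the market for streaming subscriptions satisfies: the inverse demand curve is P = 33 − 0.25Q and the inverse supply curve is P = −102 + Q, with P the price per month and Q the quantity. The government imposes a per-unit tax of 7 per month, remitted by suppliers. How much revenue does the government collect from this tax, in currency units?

Tax revenue = 716.8.

Inverting to Q(P) form: Qd = 132 − 4P; Qs = P + 102.
Before the tax: set 132 − 4P = P + 102 → P* = 6, Q* = 108.
With the tax collected from suppliers, supply shifts: Qs = (P − 7) + 102.
New equilibrium: buyers pay 7.4, suppliers receive 0.4, Q = 102.4. (Wedge: Pb − Ps = 7.)
Revenue = t · Q = 7 · 102.4 = 716.8.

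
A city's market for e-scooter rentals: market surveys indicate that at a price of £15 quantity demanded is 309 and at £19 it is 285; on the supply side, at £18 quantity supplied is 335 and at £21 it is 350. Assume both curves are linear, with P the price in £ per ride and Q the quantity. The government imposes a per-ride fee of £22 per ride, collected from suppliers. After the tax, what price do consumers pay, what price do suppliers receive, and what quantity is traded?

Demand slope: (285 − 309)/(19 − 15) = -6, so Qd = 399 − 6P.
Supply slope: (350 − 335)/(21 − 18) = 5, so Qs = 5P + 245.
Without the tax, 399 − 6P = 5P + 245 gives 11P = 154, so P* = £14 and Q* = 315.
With the tax collected from suppliers, supply shifts: Qs = 5(P − 22) + 245.
Solving gives Q = 255 with consumers paying £24 and suppliers receiving £2 (the £22 wedge).
The less price-elastic side of the market bears the larger share of a per-unit tax.

Consumers pay £24; suppliers receive £2; quantity = 255.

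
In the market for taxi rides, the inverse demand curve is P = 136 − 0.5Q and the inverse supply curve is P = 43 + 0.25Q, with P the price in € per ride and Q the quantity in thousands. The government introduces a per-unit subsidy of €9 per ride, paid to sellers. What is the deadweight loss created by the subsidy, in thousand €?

Inverting to Q(P) form: Qd = 272 − 2P; Qs = 4P − 172.
Without the subsidy, 272 − 2P = 4P − 172 gives 6P = 444, so P* = €74 and Q* = 124.
With a per-unit subsidy paid to sellers, each receives P + 9 per unit sold, so supply becomes Qs = 4(P + 9) − 172.
Solving gives Q = 136 with consumers paying €68 and sellers receiving €77 (the €9 wedge).
Quantity rises by |ΔQ| = |124 − 136| = 12.
DWL = ½ · t · |ΔQ| = ½ · 9 · 12 = €54.

Deadweight loss = €54 thousand.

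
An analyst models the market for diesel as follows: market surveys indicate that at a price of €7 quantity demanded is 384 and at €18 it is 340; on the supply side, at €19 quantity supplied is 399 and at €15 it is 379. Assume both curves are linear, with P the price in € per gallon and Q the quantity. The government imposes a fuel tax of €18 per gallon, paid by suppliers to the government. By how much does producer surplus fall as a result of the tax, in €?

Demand slope: (340 − 384)/(18 − 7) = -4, so Qd = 412 − 4P.
Supply slope: (379 − 399)/(15 − 19) = 5, so Qs = 5P + 304.
Without the tax, 412 − 4P = 5P + 304 gives 9P = 108, so P* = €12 and Q* = 364.
With the tax collected from suppliers, supply shifts: Qs = 5(P − 18) + 304.
New equilibrium: buyers pay €22, suppliers receive €4, Q = 324. (Wedge: Pb − Ps = 18.)
ΔPS is the trapezoid between Q = 324 and Q = 364 of height €8: ½ · (364 + 324) · 8 = €2752.

Producer surplus falls by €2752.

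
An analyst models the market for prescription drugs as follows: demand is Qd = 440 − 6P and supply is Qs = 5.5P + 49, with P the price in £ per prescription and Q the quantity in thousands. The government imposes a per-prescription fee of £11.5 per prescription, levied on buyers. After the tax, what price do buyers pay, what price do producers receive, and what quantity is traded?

Before the tax: set 440 − 6P = 5.5P + 49 → P* = £34, Q* = 236.
With the tax collected from buyers, demand (in seller-price terms) shifts: Qd = 440 − 6(P + 11.5).
New equilibrium: buyers pay £39.5, producers receive £28, Q = 203. (Wedge: Pb − Ps = 11.5.)

Buyers pay £39.5; producers receive £28; quantity = 203.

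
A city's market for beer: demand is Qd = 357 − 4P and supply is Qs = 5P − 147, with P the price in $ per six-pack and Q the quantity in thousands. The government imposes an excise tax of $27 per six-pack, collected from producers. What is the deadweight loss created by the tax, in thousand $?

Deadweight loss = $810 thousand.

Before the tax: set 357 − 4P = 5P − 147 → P* = $56, Q* = 133.
With the tax collected from producers, supply shifts: Qs = 5(P − 27) − 147.
Solving gives Q = 73 with consumers paying $71 and producers receiving $44 (the $27 wedge).
Quantity falls by |ΔQ| = |133 − 73| = 60.
DWL = ½ · t · |ΔQ| = ½ · 27 · 60 = $810.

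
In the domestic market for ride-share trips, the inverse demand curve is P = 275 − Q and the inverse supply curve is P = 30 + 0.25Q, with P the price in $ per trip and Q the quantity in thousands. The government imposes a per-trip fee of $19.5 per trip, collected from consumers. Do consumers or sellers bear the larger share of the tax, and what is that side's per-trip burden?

Inverting to Q(P) form: Qd = 275 − P; Qs = 4P − 120.
Without the tax, 275 − P = 4P − 120 gives 5P = 395, so P* = $79 and Q* = 196.
With the tax collected from consumers, demand (in seller-price terms) shifts: Qd = 275 − (P + 19.5).
Solving gives Q = 180.4 with consumers paying $94.6 and sellers receiving $75.1 (the $19.5 wedge).
Per-trip burden: consumers $15.6, sellers $3.9.
Consumers take the larger share because demand is less price-elastic here (demand slope 1 vs supply slope 4).

Consumers bear the larger share: $15.6 per trip.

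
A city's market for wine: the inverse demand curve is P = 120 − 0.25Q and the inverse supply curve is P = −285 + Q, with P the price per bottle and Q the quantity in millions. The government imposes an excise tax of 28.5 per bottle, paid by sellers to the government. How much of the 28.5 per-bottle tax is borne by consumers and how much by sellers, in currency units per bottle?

Consumers bear 5.7 per bottle; sellers bear 22.8 per bottle.

Inverting to Q(P) form: Qd = 480 − 4P; Qs = P + 285.
Without the tax, 480 − 4P = P + 285 gives 5P = 195, so P* = 39 and Q* = 324.
With the tax collected from sellers, supply shifts: Qs = (P − 28.5) + 285.
Solving gives Q = 301.2 with consumers paying 44.7 and sellers receiving 16.2 (the 28.5 wedge).
Burden on consumers: 5.7; on sellers: 22.8. (They sum to 28.5.)
The less price-elastic side of the market bears the larger share of a per-unit tax.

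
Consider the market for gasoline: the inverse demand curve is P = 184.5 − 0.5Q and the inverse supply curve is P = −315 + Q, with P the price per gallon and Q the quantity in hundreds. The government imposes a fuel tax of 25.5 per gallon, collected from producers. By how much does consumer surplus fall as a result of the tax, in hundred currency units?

Consumer surplus falls by 2758.25 hundred.

Rewrite in direct form: Qd = 369 − 2P and Qs = P + 315.
Without the tax, 369 − 2P = P + 315 gives 3P = 54, so P* = 18 and Q* = 333.
With the tax collected from producers, supply shifts: Qs = (P − 25.5) + 315.
New equilibrium: buyers pay 26.5, producers receive 1, Q = 316. (Wedge: Pb − Ps = 25.5.)
ΔCS is the trapezoid between Q = 316 and Q = 333 of height 8.5: ½ · (333 + 316) · 8.5 = 2758.25.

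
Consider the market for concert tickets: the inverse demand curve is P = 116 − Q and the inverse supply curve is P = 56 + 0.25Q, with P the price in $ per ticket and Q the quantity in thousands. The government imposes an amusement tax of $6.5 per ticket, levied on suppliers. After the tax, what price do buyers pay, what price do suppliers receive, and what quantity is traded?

Rewrite in direct form: Qd = 116 − P and Qs = 4P − 224.
Before the tax: set 116 − P = 4P − 224 → P* = $68, Q* = 48.
With the tax collected from suppliers, supply shifts: Qs = 4(P − 6.5) − 224.
Solving gives Q = 42.8 with buyers paying $73.2 and suppliers receiving $66.7 (the $6.5 wedge).

Buyers pay $73.2; suppliers receive $66.7; quantity = 42.8.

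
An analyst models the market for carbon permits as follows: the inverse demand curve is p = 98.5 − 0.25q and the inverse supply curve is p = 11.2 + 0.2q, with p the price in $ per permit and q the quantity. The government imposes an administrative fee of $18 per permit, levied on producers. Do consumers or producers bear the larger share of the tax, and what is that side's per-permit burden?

Rewrite in direct form: qd = 394 − 4p and qs = 5p − 56.
Without the tax, 394 − 4p = 5p − 56 gives 9p = 450, so p* = $50 and q* = 194.
With the tax collected from producers, supply shifts: qs = 5(p − 18) − 56.
New equilibrium: consumers pay $60, producers receive $42, q = 154. (Wedge: pb − ps = 18.)
Per-permit burden: consumers $10, producers $8.
Consumers take the larger share because demand is less price-elastic here (demand slope 4 vs supply slope 5).
The less price-elastic side of the market bears the larger share of a per-unit tax.

Consumers bear the larger share: $10 per permit.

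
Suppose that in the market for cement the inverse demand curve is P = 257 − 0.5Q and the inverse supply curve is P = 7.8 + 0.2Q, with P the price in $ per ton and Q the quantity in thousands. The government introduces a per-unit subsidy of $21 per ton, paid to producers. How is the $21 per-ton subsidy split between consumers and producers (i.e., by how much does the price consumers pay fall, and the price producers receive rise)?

Consumers gain $15 per ton; producers gain $6 per ton.

Rewrite in direct form: Qd = 514 − 2P and Qs = 5P − 39.
Without the subsidy, 514 − 2P = 5P − 39 gives 7P = 553, so P* = $79 and Q* = 356.
With a per-unit subsidy paid to producers, each receives P + 21 per unit sold, so supply becomes Qs = 5(P + 21) − 39.
Solving gives Q = 386 with consumers paying $64 and producers receiving $85 (the $21 wedge).
Gain to consumers: $15; to producers: $6. (They sum to $21.)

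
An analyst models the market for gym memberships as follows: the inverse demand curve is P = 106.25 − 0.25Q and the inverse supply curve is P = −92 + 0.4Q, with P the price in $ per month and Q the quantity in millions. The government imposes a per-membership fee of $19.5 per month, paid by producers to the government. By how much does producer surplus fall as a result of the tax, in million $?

Rewrite in direct form: Qd = 425 − 4P and Qs = 2.5P + 230.
Before the tax: set 425 − 4P = 2.5P + 230 → P* = $30, Q* = 305.
With the tax collected from producers, supply shifts: Qs = 2.5(P − 19.5) + 230.
Solving gives Q = 275 with consumers paying $37.5 and producers receiving $18 (the $19.5 wedge).
ΔPS is the trapezoid between Q = 275 and Q = 305 of height $12: ½ · (305 + 275) · 12 = $3480.

Producer surplus falls by $3480 million.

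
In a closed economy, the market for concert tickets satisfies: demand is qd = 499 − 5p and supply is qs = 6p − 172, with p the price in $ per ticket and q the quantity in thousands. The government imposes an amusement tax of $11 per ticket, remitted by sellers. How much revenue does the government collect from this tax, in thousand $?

Without the tax, 499 − 5p = 6p − 172 gives 11p = 671, so p* = $61 and q* = 194.
With the tax collected from sellers, supply shifts: qs = 6(p − 11) − 172.
New equilibrium: consumers pay $67, sellers receive $56, q = 164. (Wedge: pb − ps = 11.)
Revenue = t · Q = 11 · 164 = $1804.

Tax revenue = $1804 thousand.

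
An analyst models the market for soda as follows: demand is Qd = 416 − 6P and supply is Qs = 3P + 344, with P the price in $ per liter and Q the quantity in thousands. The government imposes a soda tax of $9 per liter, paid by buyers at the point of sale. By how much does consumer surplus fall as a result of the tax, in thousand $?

Without the tax, 416 − 6P = 3P + 344 gives 9P = 72, so P* = $8 and Q* = 368.
With the tax collected from buyers, demand (in seller-price terms) shifts: Qd = 416 − 6(P + 9).
New equilibrium: buyers pay $11, sellers receive $2, Q = 350. (Wedge: Pb − Ps = 9.)
ΔCS is the trapezoid between Q = 350 and Q = 368 of height $3: ½ · (368 + 350) · 3 = $1077.

Consumer surplus falls by $1077 thousand.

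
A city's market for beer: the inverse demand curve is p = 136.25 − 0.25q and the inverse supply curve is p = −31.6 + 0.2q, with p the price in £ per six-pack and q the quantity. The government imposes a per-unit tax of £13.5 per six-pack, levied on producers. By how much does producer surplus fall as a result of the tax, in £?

Rewrite in direct form: qd = 545 − 4p and qs = 5p + 158.
Before the tax: set 545 − 4p = 5p + 158 → p* = £43, q* = 373.
With the tax collected from producers, supply shifts: qs = 5(p − 13.5) + 158.
New equilibrium: buyers pay £50.5, producers receive £37, q = 343. (Wedge: pb − ps = 13.5.)
ΔPS is the trapezoid between Q = 343 and Q = 373 of height £6: ½ · (373 + 343) · 6 = £2148.

Producer surplus falls by £2148.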